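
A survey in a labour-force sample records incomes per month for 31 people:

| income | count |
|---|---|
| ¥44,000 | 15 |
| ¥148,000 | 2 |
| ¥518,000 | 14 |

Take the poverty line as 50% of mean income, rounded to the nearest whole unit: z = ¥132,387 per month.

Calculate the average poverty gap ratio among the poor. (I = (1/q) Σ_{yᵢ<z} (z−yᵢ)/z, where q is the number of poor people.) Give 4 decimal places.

0.6676

Below z: 15×¥44,000 (q = 15 of N = 31).
Shortfall ratios (z−y)/z: 0.6676 (×15); sum = 10.014616.
I averages over the q = 15 poor units only: 10.014616 / 15 = 0.6676.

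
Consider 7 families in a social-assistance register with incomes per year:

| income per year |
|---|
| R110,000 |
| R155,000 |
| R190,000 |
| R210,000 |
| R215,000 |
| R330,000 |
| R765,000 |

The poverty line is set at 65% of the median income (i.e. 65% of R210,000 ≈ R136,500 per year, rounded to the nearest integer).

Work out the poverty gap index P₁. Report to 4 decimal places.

0.0277

Poor units: R110,000 (q = 1 of N = 7).
Gap ratios (z−y)/z: (136500−110000)/136500 = 0.1941.
Sum of shortfalls = 0.194139; P₁ averages over all N: 0.194139 / 7 = 0.0277.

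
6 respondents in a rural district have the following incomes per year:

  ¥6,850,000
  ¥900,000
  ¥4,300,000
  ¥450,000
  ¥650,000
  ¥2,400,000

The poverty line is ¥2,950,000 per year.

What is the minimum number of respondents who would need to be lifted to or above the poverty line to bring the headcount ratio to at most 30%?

Currently q = 4 of N = 6 are below the line (H = 0.667).
A headcount ratio of at most 30% allows at most ⌊0.30 × 6⌋ = 1 poor respondents.
So at least 4 − 1 = 3 must be lifted.

3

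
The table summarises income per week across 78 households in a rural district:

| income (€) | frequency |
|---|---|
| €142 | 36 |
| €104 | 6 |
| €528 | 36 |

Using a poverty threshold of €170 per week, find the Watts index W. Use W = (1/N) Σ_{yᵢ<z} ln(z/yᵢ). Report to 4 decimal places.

0.1209

Incomes under z: 6×€104, 36×€142 (q = 42 of N = 78).
ln(z/y) terms: ln(170/104) = 0.4914 (×6); ln(170/142) = 0.1800 (×36).
W = 9.427415 / 78 = 0.1209.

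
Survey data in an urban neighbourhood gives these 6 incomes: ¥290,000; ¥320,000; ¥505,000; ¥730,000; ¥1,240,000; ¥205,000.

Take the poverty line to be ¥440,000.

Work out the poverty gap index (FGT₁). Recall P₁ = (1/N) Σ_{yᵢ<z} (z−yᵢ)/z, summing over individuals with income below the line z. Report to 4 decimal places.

0.1913

Incomes under z: ¥205,000, ¥290,000, ¥320,000 (q = 3 of N = 6).
Shortfall ratios: (440000−205000)/440000 = 0.5341; (440000−290000)/440000 = 0.3409; (440000−320000)/440000 = 0.2727.
Sum of shortfalls = 1.147727; P₁ averages over all N: 1.147727 / 6 = 0.1913.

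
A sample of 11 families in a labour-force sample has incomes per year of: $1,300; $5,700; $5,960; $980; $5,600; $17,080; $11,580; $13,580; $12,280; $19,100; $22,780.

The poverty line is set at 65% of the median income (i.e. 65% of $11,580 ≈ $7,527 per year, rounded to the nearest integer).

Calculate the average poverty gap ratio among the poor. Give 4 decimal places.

0.4808

Below the line: $980, $1,300, $5,600, $5,700, $5,960 (q = 5 of N = 11).
Relative gaps: 0.8698, 0.8273, 0.2560, 0.2427, 0.2082; sum = 2.404012.
I averages over the q = 5 poor units only: 2.404012 / 5 = 0.4808.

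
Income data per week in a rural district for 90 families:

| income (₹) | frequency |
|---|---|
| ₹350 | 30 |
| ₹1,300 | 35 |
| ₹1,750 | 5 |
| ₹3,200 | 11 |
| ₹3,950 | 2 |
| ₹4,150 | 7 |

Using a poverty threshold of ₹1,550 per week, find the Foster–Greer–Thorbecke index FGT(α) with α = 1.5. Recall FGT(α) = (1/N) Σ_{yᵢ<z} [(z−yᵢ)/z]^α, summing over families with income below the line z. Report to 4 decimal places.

Incomes under z: 30×₹350, 35×₹1,300 (q = 65 of N = 90).
Relative gaps: (1550−350)/1550 = 0.7742 (×30); (1550−1300)/1550 = 0.1613 (×35).
Raised to α = 1.5: 0.68120 (×30); 0.06478 (×35).
Sum = 22.703136; FGT(1.5) = 22.703136 / 90 = 0.2523.

0.2523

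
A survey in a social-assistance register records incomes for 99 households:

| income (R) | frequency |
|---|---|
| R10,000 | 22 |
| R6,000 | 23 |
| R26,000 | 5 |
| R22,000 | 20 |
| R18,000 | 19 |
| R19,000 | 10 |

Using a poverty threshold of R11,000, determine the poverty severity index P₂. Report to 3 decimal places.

Poor units: 23×R6,000, 22×R10,000 (q = 45 of N = 99).
Gap ratios (z−y)/z: (11000−6000)/11000 = 0.4545 (×23); (11000−10000)/11000 = 0.0909 (×22).
Squared: 0.2066 (×23); 0.0083 (×22).
Sum = 4.933884; P₂ = 4.933884 / 99 = 0.050.

0.050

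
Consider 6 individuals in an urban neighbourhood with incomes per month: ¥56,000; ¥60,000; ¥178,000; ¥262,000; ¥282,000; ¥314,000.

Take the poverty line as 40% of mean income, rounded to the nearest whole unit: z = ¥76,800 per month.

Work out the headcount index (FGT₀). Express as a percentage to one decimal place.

2 of the 6 individuals have income below ¥76,800.
H = 2/6 = 33.3%.

33.3%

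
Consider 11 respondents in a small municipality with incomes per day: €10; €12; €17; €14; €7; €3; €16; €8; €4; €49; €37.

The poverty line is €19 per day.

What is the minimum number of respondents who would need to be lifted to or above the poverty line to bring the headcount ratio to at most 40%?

5

Currently q = 9 of N = 11 are below the line (H = 0.818).
A headcount ratio of at most 40% allows at most ⌊0.40 × 11⌋ = 4 poor respondents.
So at least 9 − 4 = 5 must be lifted.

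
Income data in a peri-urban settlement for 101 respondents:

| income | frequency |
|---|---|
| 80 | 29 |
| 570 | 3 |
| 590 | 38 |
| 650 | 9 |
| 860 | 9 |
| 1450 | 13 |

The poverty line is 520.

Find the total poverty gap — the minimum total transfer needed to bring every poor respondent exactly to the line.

12760

Below z: 29×80 (q = 29 of N = 101).
Individual gaps: 29×(520−80) = 12760.
Aggregate gap = 12760.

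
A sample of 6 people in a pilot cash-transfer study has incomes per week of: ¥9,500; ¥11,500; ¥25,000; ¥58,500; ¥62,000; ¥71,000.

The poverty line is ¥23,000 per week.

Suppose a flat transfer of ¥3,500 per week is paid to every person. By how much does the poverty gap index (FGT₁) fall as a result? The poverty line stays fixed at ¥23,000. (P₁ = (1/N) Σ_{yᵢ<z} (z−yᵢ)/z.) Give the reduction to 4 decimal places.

0.0507

Before: below the line — ¥9,500, ¥11,500; poverty gap index (FGT₁) = 0.181159.
After the ¥3,500 transfer: below the line — ¥13,000, ¥15,000; poverty gap index (FGT₁) = 0.130435.
Reduction = 0.181159 − 0.130435 = 0.0507.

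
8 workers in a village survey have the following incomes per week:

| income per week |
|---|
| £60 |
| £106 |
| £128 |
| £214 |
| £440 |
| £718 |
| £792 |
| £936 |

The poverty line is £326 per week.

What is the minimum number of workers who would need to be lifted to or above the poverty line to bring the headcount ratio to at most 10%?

4 of the 8 workers are poor, so H = 4/8 = 0.500.
A headcount ratio of at most 10% allows at most ⌊0.10 × 8⌋ = 0 poor workers.
So at least 4 − 0 = 4 must be lifted.

4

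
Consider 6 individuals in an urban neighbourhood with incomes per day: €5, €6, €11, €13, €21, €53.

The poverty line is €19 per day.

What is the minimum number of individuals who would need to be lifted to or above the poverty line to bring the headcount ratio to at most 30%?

3

Currently q = 4 of N = 6 are below the line (H = 0.667).
A headcount ratio of at most 30% allows at most ⌊0.30 × 6⌋ = 1 poor individuals.
So at least 4 − 1 = 3 must be lifted.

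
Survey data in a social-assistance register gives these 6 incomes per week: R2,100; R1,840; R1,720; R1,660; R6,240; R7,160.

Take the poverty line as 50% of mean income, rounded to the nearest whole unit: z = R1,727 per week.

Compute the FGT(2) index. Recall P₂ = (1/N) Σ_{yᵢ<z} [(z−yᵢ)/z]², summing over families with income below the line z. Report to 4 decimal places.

0.0003

Below the line: R1,660, R1,720 (q = 2 of N = 6).
Gap ratios (z−y)/z: (1727−1660)/1727 = 0.0388; (1727−1720)/1727 = 0.0041.
Squared: 0.0015; 0.0000.
Sum = 0.001522; P₂ = 0.001522 / 6 = 0.0003.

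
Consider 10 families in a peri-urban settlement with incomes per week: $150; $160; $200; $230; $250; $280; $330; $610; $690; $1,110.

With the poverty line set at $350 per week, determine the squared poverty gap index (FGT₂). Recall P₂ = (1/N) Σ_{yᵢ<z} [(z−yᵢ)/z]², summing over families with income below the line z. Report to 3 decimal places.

0.105

Below z: $150, $160, $200, $230, $250, $280, $330 (q = 7 of N = 10).
Shortfall ratios: (350−150)/350 = 0.5714; (350−160)/350 = 0.5429; (350−200)/350 = 0.4286; (350−230)/350 = 0.3429; (350−250)/350 = 0.2857; (350−280)/350 = 0.2000; (350−330)/350 = 0.0571.
Squared: 0.3265; 0.2947; 0.1837; 0.1176; 0.0816; 0.0400; 0.0033.
Sum = 1.047347; P₂ = 1.047347 / 10 = 0.105.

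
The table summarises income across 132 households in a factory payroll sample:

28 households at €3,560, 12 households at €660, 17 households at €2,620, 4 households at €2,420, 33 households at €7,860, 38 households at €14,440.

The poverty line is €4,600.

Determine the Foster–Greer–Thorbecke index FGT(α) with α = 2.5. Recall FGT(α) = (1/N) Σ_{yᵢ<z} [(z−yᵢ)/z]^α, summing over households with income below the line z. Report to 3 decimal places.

0.087

Below z: 12×€660, 4×€2,420, 17×€2,620, 28×€3,560 (q = 61 of N = 132).
Relative gaps: (4600−660)/4600 = 0.8565 (×12); (4600−2420)/4600 = 0.4739 (×4); (4600−2620)/4600 = 0.4304 (×17); (4600−3560)/4600 = 0.2261 (×28).
Raised to α = 2.5: 0.67896 (×12); 0.15461 (×4); 0.12155 (×17); 0.02430 (×28).
Sum = 11.512950; FGT(2.5) = 11.512950 / 132 = 0.087.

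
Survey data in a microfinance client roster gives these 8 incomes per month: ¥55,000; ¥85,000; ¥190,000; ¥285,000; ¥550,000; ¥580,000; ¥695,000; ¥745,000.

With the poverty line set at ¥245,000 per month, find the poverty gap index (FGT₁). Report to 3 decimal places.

0.207

Below the line: ¥55,000, ¥85,000, ¥190,000 (q = 3 of N = 8).
Normalized shortfalls: (245000−55000)/245000 = 0.7755; (245000−85000)/245000 = 0.6531; (245000−190000)/245000 = 0.2245.
Σ = 1.653061. Dividing by the full population N = 8 gives P₁ = 0.207.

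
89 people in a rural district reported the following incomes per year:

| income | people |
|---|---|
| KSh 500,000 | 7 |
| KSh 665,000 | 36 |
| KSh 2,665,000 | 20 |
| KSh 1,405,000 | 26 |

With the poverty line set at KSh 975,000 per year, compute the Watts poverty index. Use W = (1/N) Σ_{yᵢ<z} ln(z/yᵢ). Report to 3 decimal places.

Incomes under z: 7×KSh 500,000, 36×KSh 665,000 (q = 43 of N = 89).
ln(z/y) terms: ln(975000/500000) = 0.6678 (×7); ln(975000/665000) = 0.3827 (×36).
W = 18.450221 / 89 = 0.207.

0.207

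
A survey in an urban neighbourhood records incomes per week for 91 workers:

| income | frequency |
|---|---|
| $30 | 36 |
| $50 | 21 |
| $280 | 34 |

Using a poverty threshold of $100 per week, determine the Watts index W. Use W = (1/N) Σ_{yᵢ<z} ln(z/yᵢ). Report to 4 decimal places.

Below the line: 36×$30, 21×$50 (q = 57 of N = 91).
Log gaps: ln(100/30) = 1.2040 (×36); ln(100/50) = 0.6931 (×21).
W = 57.899112 / 91 = 0.6363.

0.6363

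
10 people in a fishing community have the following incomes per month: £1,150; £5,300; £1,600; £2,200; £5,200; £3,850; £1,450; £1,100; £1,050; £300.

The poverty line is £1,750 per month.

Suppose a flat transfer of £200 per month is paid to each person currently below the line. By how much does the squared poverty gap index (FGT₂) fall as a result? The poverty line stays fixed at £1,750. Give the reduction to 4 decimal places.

0.0425

Before: below the line — £300, £1,050, £1,100, £1,150, £1,450, £1,600; squared poverty gap index (FGT₂) = 0.113878.
After the £200 transfer: below the line — £500, £1,250, £1,300, £1,350, £1,650; squared poverty gap index (FGT₂) = 0.071347.
Reduction = 0.113878 − 0.071347 = 0.0425.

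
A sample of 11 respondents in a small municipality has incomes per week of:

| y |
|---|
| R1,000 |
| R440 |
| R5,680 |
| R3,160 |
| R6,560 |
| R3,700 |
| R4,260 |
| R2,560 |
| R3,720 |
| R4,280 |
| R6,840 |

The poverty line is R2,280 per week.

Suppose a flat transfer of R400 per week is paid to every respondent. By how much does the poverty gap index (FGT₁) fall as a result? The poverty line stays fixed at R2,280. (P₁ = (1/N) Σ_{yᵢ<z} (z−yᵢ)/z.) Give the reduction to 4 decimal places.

0.0319

Before: below the line — R440, R1,000; poverty gap index (FGT₁) = 0.124402.
After the R400 transfer: below the line — R840, R1,400; poverty gap index (FGT₁) = 0.092504.
Reduction = 0.124402 − 0.092504 = 0.0319.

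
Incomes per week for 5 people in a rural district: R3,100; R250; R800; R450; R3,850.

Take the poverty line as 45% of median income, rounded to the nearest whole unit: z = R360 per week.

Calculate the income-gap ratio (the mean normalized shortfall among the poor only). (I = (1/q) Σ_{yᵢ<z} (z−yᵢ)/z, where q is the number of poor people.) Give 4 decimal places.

Below z: R250 (q = 1 of N = 5).
Relative gaps: 0.3056; sum = 0.305556.
The income-gap ratio divides by q (the poor only): 0.305556 / 1 = 0.3056.

0.3056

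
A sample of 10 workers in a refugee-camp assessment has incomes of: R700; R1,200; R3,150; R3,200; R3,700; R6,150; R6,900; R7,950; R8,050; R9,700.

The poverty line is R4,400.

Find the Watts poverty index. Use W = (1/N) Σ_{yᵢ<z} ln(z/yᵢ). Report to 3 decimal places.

Below z: R700, R1,200, R3,150, R3,200, R3,700 (q = 5 of N = 10).
Log shortfalls: ln(4400/700) = 1.8383; ln(4400/1200) = 1.2993; ln(4400/3150) = 0.3342; ln(4400/3200) = 0.3185; ln(4400/3700) = 0.1733.
W = 3.963490 / 10 = 0.396.

0.396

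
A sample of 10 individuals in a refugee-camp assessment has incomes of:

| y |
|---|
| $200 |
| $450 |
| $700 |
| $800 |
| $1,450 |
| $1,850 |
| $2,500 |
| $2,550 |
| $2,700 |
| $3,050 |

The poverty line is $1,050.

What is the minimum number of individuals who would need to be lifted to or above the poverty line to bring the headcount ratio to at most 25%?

4 of the 10 individuals are poor, so H = 4/10 = 0.400.
A headcount ratio of at most 25% allows at most ⌊0.25 × 10⌋ = 2 poor individuals.
So at least 4 − 2 = 2 must be lifted.

2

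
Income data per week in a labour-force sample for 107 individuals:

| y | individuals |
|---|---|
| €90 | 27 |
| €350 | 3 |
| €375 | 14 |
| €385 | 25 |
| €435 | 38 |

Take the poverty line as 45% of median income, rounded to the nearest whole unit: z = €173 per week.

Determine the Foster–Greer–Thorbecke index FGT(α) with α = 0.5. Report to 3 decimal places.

0.175

Below z: 27×€90 (q = 27 of N = 107).
Shortfall ratios: (173−90)/173 = 0.4798 (×27).
Raised to α = 0.5: 0.69265 (×27).
Sum = 18.701643; FGT(0.5) = 18.701643 / 107 = 0.175.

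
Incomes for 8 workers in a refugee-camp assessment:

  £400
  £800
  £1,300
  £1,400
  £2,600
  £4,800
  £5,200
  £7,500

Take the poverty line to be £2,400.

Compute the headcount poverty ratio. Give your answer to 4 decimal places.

4 of the 8 workers have income below £2,400.
H = 4/8 = 0.5000.

0.5000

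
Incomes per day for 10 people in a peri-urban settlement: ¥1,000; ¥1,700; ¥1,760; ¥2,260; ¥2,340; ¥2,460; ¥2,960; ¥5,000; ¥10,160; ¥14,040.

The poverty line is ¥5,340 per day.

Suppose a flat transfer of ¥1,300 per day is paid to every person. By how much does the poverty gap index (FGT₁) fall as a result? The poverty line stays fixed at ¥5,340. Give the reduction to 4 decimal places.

Before: below the line — ¥1,000, ¥1,700, ¥1,760, ¥2,260, ¥2,340, ¥2,460, ¥2,960, ¥5,000; poverty gap index (FGT₁) = 0.435206.
After the ¥1,300 transfer: below the line — ¥2,300, ¥3,000, ¥3,060, ¥3,560, ¥3,640, ¥3,760, ¥4,260; poverty gap index (FGT₁) = 0.258427.
Reduction = 0.435206 − 0.258427 = 0.1768.

0.1768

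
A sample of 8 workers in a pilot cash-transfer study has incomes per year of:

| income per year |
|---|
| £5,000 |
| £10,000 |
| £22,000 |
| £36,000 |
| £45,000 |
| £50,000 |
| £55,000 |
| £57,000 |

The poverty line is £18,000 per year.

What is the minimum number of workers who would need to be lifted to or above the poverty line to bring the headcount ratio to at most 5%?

2

Currently q = 2 of N = 8 are below the line (H = 0.250).
A headcount ratio of at most 5% allows at most ⌊0.05 × 8⌋ = 0 poor workers.
So at least 2 − 0 = 2 must be lifted.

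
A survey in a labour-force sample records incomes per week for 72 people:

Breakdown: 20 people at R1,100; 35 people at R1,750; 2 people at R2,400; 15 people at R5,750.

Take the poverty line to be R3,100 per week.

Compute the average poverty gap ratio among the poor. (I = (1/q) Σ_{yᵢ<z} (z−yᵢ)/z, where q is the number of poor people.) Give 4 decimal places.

0.5017

Below the line: 20×R1,100, 35×R1,750, 2×R2,400 (q = 57 of N = 72).
Shortfall ratios (z−y)/z: 0.6452 (×20), 0.4355 (×35), 0.2258 (×2); sum = 28.596774.
I averages over the q = 57 poor units only: 28.596774 / 57 = 0.5017.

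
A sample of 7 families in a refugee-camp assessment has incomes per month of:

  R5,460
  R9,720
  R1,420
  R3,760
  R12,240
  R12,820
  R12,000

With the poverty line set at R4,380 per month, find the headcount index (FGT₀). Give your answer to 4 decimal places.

0.2857

2 of the 7 families have income below R4,380.
H = 2/7 = 0.2857.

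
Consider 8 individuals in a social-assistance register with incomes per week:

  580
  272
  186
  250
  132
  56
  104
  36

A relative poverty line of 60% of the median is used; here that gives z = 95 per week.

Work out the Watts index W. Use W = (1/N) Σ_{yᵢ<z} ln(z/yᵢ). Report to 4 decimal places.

Poor units: 36, 56 (q = 2 of N = 8).
Log gaps: ln(95/36) = 0.9704; ln(95/56) = 0.5285.
W = 1.498883 / 8 = 0.1874.

0.1874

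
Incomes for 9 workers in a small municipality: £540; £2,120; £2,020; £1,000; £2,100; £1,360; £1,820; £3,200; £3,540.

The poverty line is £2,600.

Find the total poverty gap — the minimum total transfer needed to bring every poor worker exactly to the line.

£7,240

Incomes under z: £540, £1,000, £1,360, £1,820, £2,020, £2,100, £2,120 (q = 7 of N = 9).
Individual gaps: 2600−540 = 2060; 2600−1000 = 1600; 2600−1360 = 1240; 2600−1820 = 780; 2600−2020 = 580; 2600−2100 = 500; 2600−2120 = 480.
Aggregate gap = £7,240.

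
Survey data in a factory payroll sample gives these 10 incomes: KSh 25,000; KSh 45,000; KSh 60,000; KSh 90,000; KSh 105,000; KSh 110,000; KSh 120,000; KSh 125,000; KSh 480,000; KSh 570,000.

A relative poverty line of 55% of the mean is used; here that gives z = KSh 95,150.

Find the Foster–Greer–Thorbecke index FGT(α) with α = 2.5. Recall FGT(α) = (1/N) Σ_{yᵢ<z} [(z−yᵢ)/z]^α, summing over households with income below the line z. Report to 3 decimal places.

0.075

Below z: KSh 25,000, KSh 45,000, KSh 60,000, KSh 90,000 (q = 4 of N = 10).
Gap ratios (z−y)/z: (95150−25000)/95150 = 0.7373; (95150−45000)/95150 = 0.5271; (95150−60000)/95150 = 0.3694; (95150−90000)/95150 = 0.0541.
Raised to α = 2.5: 0.46671; 0.20168; 0.08295; 0.00068.
Sum = 0.752013; FGT(2.5) = 0.752013 / 10 = 0.075.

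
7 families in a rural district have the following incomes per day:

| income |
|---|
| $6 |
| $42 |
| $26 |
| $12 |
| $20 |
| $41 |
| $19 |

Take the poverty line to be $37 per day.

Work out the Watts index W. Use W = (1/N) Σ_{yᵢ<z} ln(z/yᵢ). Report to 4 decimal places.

0.6542

Incomes under z: $6, $12, $19, $20, $26 (q = 5 of N = 7).
Log shortfalls: ln(37/6) = 1.8192; ln(37/12) = 1.1260; ln(37/19) = 0.6665; ln(37/20) = 0.6152; ln(37/26) = 0.3528.
W = 4.579656 / 7 = 0.6542.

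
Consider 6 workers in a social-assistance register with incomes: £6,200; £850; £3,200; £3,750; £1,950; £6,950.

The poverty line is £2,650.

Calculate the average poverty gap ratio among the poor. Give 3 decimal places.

Poor units: £850, £1,950 (q = 2 of N = 6).
Shortfall ratios (z−y)/z: 0.6792, 0.2642; sum = 0.943396.
I averages over the q = 2 poor units only: 0.943396 / 2 = 0.472.

0.472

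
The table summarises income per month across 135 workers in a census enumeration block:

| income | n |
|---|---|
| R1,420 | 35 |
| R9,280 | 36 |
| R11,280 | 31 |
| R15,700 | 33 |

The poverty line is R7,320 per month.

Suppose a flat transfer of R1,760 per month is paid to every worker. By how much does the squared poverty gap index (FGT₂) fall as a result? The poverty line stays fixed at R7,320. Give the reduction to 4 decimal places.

Before: below the line — 35×R1,420; squared poverty gap index (FGT₂) = 0.168429.
After the R1,760 transfer: below the line — 35×R3,180; squared poverty gap index (FGT₂) = 0.082930.
Reduction = 0.168429 − 0.082930 = 0.0855.

0.0855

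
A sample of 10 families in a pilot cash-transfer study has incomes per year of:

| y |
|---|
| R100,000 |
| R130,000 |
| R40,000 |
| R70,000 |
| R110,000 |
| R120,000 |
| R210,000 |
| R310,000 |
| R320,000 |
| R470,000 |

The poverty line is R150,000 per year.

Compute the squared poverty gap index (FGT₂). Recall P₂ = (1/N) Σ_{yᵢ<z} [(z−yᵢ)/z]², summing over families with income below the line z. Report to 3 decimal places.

0.106

Below the line: R40,000, R70,000, R100,000, R110,000, R120,000, R130,000 (q = 6 of N = 10).
Shortfall ratios: (150000−40000)/150000 = 0.7333; (150000−70000)/150000 = 0.5333; (150000−100000)/150000 = 0.3333; (150000−110000)/150000 = 0.2667; (150000−120000)/150000 = 0.2000; (150000−130000)/150000 = 0.1333.
Squared: 0.5378; 0.2844; 0.1111; 0.0711; 0.0400; 0.0178.
Sum = 1.062222; P₂ = 1.062222 / 10 = 0.106.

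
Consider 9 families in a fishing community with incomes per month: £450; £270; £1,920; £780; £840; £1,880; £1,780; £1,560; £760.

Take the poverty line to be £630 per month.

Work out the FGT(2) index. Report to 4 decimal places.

0.0454

Incomes under z: £270, £450 (q = 2 of N = 9).
Gap ratios (z−y)/z: (630−270)/630 = 0.5714; (630−450)/630 = 0.2857.
Squared: 0.3265; 0.0816.
Sum = 0.408163; P₂ = 0.408163 / 9 = 0.0454.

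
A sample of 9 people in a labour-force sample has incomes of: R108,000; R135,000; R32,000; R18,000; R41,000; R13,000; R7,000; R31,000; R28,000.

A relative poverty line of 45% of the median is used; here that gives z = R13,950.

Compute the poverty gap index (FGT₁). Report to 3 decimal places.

Incomes under z: R7,000, R13,000 (q = 2 of N = 9).
Shortfall ratios: (13950−7000)/13950 = 0.4982; (13950−13000)/13950 = 0.0681.
Sum of shortfalls = 0.566308; P₁ averages over all N: 0.566308 / 9 = 0.063.

0.063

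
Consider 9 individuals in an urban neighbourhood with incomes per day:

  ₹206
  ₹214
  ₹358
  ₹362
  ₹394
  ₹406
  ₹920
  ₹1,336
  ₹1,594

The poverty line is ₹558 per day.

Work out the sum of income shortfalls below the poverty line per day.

₹1,408

Below the line: ₹206, ₹214, ₹358, ₹362, ₹394, ₹406 (q = 6 of N = 9).
Individual gaps: 558−206 = 352; 558−214 = 344; 558−358 = 200; 558−362 = 196; 558−394 = 164; 558−406 = 152.
Aggregate gap = ₹1,408.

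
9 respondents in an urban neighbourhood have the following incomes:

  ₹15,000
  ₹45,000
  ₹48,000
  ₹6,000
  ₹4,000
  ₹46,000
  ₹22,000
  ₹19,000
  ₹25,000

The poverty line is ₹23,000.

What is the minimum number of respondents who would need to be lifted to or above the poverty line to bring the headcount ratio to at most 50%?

Currently q = 5 of N = 9 are below the line (H = 0.556).
A headcount ratio of at most 50% allows at most ⌊0.50 × 9⌋ = 4 poor respondents.
So at least 5 − 4 = 1 must be lifted.

1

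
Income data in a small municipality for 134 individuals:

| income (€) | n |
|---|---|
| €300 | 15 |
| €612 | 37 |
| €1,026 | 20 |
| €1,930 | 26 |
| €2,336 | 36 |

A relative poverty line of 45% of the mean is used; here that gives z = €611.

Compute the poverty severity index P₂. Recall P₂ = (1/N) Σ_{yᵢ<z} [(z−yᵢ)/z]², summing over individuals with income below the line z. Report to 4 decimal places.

Poor units: 15×€300 (q = 15 of N = 134).
Shortfall ratios: (611−300)/611 = 0.5090 (×15).
Squared: 0.2591 (×15).
Sum = 3.886240; P₂ = 3.886240 / 134 = 0.0290.

0.0290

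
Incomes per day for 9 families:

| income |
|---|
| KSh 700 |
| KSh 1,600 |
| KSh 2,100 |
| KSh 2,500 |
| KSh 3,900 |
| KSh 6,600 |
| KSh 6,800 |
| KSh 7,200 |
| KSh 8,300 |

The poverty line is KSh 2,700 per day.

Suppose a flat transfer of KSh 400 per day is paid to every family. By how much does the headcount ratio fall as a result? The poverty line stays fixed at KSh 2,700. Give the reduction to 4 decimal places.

Before: below the line — KSh 700, KSh 1,600, KSh 2,100, KSh 2,500; headcount ratio = 0.444444.
After the KSh 400 transfer: below the line — KSh 1,100, KSh 2,000, KSh 2,500; headcount ratio = 0.333333.
Reduction = 0.444444 − 0.333333 = 0.1111.

0.1111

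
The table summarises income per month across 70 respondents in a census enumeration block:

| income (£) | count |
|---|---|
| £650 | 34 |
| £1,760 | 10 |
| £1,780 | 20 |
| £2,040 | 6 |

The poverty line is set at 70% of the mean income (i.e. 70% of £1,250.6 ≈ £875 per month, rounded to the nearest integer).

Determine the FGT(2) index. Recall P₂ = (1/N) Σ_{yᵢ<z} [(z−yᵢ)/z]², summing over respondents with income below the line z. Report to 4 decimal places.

0.0321

Below the line: 34×£650 (q = 34 of N = 70).
Normalized shortfalls: (875−650)/875 = 0.2571 (×34).
Squared: 0.0661 (×34).
Sum = 2.248163; P₂ = 2.248163 / 70 = 0.0321.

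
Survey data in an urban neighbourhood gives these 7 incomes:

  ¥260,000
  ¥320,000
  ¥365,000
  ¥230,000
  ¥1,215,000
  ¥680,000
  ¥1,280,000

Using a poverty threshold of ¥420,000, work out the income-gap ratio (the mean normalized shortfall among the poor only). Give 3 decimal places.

Incomes under z: ¥230,000, ¥260,000, ¥320,000, ¥365,000 (q = 4 of N = 7).
Shortfall ratios (z−y)/z: 0.4524, 0.3810, 0.2381, 0.1310; sum = 1.202381.
I averages over the q = 4 poor units only: 1.202381 / 4 = 0.301.

0.301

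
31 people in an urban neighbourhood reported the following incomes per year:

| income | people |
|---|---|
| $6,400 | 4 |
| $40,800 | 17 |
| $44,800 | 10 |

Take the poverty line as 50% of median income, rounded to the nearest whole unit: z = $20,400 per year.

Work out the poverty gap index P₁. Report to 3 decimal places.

0.089

Poor units: 4×$6,400 (q = 4 of N = 31).
Normalized shortfalls: (20400−6400)/20400 = 0.6863 (×4).
Σ = 2.745098. Dividing by the full population N = 31 gives P₁ = 0.089.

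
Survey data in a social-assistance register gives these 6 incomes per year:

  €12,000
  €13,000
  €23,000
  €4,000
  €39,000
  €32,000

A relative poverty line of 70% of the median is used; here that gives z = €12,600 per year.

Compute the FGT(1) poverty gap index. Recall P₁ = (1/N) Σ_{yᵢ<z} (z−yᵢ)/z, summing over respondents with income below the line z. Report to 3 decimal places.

0.122

Below z: €4,000, €12,000 (q = 2 of N = 6).
Normalized shortfalls: (12600−4000)/12600 = 0.6825; (12600−12000)/12600 = 0.0476.
Σ = 0.730159. Dividing by the full population N = 6 gives P₁ = 0.122.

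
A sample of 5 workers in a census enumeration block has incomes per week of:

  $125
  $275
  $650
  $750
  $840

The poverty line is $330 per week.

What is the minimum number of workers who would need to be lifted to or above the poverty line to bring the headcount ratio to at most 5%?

2

Currently q = 2 of N = 5 are below the line (H = 0.400).
A headcount ratio of at most 5% allows at most ⌊0.05 × 5⌋ = 0 poor workers.
So at least 2 − 0 = 2 must be lifted.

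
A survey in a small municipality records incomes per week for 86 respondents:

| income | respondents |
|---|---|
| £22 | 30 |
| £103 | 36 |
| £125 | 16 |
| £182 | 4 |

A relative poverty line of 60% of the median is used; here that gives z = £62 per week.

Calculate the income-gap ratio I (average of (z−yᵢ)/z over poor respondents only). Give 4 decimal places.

0.6452

Below the line: 30×£22 (q = 30 of N = 86).
Shortfall ratios (z−y)/z: 0.6452 (×30); sum = 19.354839.
The income-gap ratio divides by q (the poor only): 19.354839 / 30 = 0.6452.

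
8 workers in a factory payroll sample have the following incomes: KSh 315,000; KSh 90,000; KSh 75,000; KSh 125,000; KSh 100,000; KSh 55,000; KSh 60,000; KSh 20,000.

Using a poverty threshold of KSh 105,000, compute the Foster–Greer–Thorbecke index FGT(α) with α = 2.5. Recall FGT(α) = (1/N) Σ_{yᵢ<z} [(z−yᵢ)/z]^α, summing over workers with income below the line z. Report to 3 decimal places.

0.115

Poor units: KSh 20,000, KSh 55,000, KSh 60,000, KSh 75,000, KSh 90,000, KSh 100,000 (q = 6 of N = 8).
Gap ratios (z−y)/z: (105000−20000)/105000 = 0.8095; (105000−55000)/105000 = 0.4762; (105000−60000)/105000 = 0.4286; (105000−75000)/105000 = 0.2857; (105000−90000)/105000 = 0.1429; (105000−100000)/105000 = 0.0476.
Raised to α = 2.5: 0.58962; 0.15648; 0.12024; 0.04363; 0.00771; 0.00049.
Sum = 0.918185; FGT(2.5) = 0.918185 / 8 = 0.115.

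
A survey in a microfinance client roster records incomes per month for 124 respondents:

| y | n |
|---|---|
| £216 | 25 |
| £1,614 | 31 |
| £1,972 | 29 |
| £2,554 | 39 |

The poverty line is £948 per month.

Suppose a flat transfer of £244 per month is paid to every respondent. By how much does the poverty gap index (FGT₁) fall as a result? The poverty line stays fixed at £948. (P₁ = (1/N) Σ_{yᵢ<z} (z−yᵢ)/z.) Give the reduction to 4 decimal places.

Before: below the line — 25×£216; poverty gap index (FGT₁) = 0.155676.
After the £244 transfer: below the line — 25×£460; poverty gap index (FGT₁) = 0.103784.
Reduction = 0.155676 − 0.103784 = 0.0519.

0.0519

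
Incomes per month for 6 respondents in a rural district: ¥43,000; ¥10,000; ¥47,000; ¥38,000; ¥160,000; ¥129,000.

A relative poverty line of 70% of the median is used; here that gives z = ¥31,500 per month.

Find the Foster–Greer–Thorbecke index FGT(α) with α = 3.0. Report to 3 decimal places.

Below the line: ¥10,000 (q = 1 of N = 6).
Shortfall ratios: (31500−10000)/31500 = 0.6825.
Raised to α = 3.0: 0.31797.
Sum = 0.317968; FGT(3.0) = 0.317968 / 6 = 0.053.

0.053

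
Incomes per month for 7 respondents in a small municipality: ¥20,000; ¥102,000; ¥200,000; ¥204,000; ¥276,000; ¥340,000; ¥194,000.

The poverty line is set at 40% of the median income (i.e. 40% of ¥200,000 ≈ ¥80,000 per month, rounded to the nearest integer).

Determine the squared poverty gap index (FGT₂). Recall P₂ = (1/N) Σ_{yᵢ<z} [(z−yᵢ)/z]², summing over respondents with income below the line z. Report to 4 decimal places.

0.0804

Poor units: ¥20,000 (q = 1 of N = 7).
Relative gaps: (80000−20000)/80000 = 0.7500.
Squared: 0.5625.
Sum = 0.562500; P₂ = 0.562500 / 7 = 0.0804.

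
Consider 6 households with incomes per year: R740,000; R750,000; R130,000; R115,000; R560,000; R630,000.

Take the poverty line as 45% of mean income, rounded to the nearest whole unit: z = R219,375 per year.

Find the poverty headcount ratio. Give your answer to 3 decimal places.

0.333

2 of the 6 households have income below R219,375.
H = 2/6 = 0.333.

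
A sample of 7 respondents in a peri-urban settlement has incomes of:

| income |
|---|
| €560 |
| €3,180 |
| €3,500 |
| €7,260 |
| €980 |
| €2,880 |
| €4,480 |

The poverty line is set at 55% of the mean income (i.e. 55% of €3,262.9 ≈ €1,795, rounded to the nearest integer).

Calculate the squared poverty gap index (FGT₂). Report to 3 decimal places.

0.097

Poor units: €560, €980 (q = 2 of N = 7).
Gap ratios (z−y)/z: (1795−560)/1795 = 0.6880; (1795−980)/1795 = 0.4540.
Squared: 0.4734; 0.2062.
Sum = 0.679526; P₂ = 0.679526 / 7 = 0.097.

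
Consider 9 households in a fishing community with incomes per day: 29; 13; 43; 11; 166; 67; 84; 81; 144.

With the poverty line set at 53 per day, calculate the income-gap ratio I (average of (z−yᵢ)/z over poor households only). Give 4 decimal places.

0.5472

Below the line: 11, 13, 29, 43 (q = 4 of N = 9).
Shortfall ratios (z−y)/z: 0.7925, 0.7547, 0.4528, 0.1887; sum = 2.188679.
The income-gap ratio divides by q (the poor only): 2.188679 / 4 = 0.5472.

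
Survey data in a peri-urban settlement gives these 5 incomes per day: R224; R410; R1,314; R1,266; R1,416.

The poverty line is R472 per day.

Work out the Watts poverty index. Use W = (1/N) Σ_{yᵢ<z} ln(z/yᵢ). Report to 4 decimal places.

0.1772

Poor units: R224, R410 (q = 2 of N = 5).
Log shortfalls: ln(472/224) = 0.7453; ln(472/410) = 0.1408.
W = 0.886155 / 5 = 0.1772.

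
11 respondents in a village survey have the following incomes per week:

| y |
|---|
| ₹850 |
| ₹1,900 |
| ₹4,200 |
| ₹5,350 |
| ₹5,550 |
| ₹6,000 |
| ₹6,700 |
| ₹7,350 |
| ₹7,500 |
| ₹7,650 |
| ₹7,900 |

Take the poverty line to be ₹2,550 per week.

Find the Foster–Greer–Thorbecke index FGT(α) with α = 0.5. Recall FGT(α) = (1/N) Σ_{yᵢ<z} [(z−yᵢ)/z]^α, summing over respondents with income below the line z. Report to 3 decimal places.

Below z: ₹850, ₹1,900 (q = 2 of N = 11).
Shortfall ratios: (2550−850)/2550 = 0.6667; (2550−1900)/2550 = 0.2549.
Raised to α = 0.5: 0.81650; 0.50488.
Sum = 1.321375; FGT(0.5) = 1.321375 / 11 = 0.120.

0.120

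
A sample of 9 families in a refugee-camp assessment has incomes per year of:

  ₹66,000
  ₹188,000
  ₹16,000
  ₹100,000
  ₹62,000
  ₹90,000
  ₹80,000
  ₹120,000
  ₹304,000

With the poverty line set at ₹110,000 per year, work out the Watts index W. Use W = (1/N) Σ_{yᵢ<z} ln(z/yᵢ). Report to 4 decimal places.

Below z: ₹16,000, ₹62,000, ₹66,000, ₹80,000, ₹90,000, ₹100,000 (q = 6 of N = 9).
Log gaps: ln(110000/16000) = 1.9279; ln(110000/62000) = 0.5733; ln(110000/66000) = 0.5108; ln(110000/80000) = 0.3185; ln(110000/90000) = 0.2007; ln(110000/100000) = 0.0953.
W = 3.626498 / 9 = 0.4029.

0.4029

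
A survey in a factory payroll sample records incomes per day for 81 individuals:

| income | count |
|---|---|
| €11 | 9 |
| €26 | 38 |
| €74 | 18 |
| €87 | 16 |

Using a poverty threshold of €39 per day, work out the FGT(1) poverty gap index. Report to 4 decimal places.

Below z: 9×€11, 38×€26 (q = 47 of N = 81).
Shortfall ratios: (39−11)/39 = 0.7179 (×9); (39−26)/39 = 0.3333 (×38).
Σ = 19.128205. Dividing by the full population N = 81 gives P₁ = 0.2362.

0.2362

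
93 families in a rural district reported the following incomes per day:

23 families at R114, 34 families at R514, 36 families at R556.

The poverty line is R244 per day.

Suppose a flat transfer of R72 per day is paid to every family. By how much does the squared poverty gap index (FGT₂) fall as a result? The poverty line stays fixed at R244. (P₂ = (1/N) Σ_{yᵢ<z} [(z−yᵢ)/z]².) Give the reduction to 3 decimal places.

Before: below the line — 23×R114; squared poverty gap index (FGT₂) = 0.07020.
After the R72 transfer: below the line — 23×R186; squared poverty gap index (FGT₂) = 0.01397.
Reduction = 0.07020 − 0.01397 = 0.056.

0.056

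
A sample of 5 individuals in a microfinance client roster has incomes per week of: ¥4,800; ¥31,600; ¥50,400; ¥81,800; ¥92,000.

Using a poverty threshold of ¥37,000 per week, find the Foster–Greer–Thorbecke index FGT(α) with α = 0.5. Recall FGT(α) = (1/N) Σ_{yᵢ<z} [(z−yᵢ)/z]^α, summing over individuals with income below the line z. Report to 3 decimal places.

0.263

Below z: ¥4,800, ¥31,600 (q = 2 of N = 5).
Shortfall ratios: (37000−4800)/37000 = 0.8703; (37000−31600)/37000 = 0.1459.
Raised to α = 0.5: 0.93288; 0.38203.
Sum = 1.314911; FGT(0.5) = 1.314911 / 5 = 0.263.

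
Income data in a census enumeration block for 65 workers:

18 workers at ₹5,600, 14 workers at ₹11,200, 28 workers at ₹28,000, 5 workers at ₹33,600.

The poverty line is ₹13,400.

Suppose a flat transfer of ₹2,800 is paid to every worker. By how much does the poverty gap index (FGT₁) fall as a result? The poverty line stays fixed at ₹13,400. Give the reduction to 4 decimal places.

Before: below the line — 18×₹5,600, 14×₹11,200; poverty gap index (FGT₁) = 0.196556.
After the ₹2,800 transfer: below the line — 18×₹8,400; poverty gap index (FGT₁) = 0.103330.
Reduction = 0.196556 − 0.103330 = 0.0932.

0.0932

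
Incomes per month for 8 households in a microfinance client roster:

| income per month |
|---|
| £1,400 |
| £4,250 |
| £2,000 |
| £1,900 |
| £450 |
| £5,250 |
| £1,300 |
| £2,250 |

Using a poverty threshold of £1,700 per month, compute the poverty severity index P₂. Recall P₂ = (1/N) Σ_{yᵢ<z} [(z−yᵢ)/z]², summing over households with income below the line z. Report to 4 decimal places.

0.0784

Poor units: £450, £1,300, £1,400 (q = 3 of N = 8).
Shortfall ratios: (1700−450)/1700 = 0.7353; (1700−1300)/1700 = 0.2353; (1700−1400)/1700 = 0.1765.
Squared: 0.5407; 0.0554; 0.0311.
Sum = 0.627163; P₂ = 0.627163 / 8 = 0.0784.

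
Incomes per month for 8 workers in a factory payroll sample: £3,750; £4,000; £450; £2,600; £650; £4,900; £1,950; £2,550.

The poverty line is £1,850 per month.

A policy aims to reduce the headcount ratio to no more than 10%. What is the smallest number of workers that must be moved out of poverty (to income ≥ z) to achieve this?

2

Currently q = 2 of N = 8 are below the line (H = 0.250).
A headcount ratio of at most 10% allows at most ⌊0.10 × 8⌋ = 0 poor workers.
So at least 2 − 0 = 2 must be lifted.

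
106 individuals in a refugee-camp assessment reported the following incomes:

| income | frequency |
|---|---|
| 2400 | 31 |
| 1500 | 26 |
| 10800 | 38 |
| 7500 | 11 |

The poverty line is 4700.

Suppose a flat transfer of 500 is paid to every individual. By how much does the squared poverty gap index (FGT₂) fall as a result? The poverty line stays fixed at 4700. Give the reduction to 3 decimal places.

0.060

Before: below the line — 26×1500, 31×2400; squared poverty gap index (FGT₂) = 0.18374.
After the 500 transfer: below the line — 26×2000, 31×2900; squared poverty gap index (FGT₂) = 0.12384.
Reduction = 0.18374 − 0.12384 = 0.060.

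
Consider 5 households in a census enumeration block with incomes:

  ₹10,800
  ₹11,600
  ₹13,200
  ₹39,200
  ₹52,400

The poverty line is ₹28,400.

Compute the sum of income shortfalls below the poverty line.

₹49,600

Below z: ₹10,800, ₹11,600, ₹13,200 (q = 3 of N = 5).
Individual gaps: 28400−10800 = 17600; 28400−11600 = 16800; 28400−13200 = 15200.
Aggregate gap = ₹49,600.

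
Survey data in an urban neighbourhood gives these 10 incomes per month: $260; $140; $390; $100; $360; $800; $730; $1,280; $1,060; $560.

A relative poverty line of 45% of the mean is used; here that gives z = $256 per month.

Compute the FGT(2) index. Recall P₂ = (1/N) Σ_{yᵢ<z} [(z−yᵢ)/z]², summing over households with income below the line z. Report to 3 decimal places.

0.058

Below z: $100, $140 (q = 2 of N = 10).
Relative gaps: (256−100)/256 = 0.6094; (256−140)/256 = 0.4531.
Squared: 0.3713; 0.2053.
Sum = 0.576660; P₂ = 0.576660 / 10 = 0.058.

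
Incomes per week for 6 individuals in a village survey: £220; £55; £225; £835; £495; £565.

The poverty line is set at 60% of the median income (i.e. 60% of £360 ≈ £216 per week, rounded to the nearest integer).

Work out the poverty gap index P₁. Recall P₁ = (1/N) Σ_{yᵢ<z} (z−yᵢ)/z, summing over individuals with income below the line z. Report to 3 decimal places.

Below z: £55 (q = 1 of N = 6).
Gap ratios (z−y)/z: (216−55)/216 = 0.7454.
Sum of shortfalls = 0.745370; P₁ averages over all N: 0.745370 / 6 = 0.124.

0.124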